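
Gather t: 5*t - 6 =5*t - 6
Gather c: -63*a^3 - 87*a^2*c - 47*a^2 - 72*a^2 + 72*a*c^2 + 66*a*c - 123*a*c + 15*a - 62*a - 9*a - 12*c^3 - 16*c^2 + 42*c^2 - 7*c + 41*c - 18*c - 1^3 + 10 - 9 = -63*a^3 - 119*a^2 - 56*a - 12*c^3 + c^2*(72*a + 26) + c*(-87*a^2 - 57*a + 16)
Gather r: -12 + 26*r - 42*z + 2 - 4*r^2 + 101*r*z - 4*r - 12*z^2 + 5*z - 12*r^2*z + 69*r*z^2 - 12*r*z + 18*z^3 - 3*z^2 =r^2*(-12*z - 4) + r*(69*z^2 + 89*z + 22) + 18*z^3 - 15*z^2 - 37*z - 10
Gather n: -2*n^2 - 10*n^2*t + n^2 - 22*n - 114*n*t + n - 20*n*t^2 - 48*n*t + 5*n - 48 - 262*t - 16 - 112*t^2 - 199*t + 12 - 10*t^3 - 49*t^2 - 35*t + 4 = n^2*(-10*t - 1) + n*(-20*t^2 - 162*t - 16) - 10*t^3 - 161*t^2 - 496*t - 48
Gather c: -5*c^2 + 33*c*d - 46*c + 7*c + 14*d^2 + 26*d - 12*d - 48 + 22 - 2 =-5*c^2 + c*(33*d - 39) + 14*d^2 + 14*d - 28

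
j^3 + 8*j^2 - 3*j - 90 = (j - 3)*(j + 5)*(j + 6)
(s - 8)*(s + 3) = s^2 - 5*s - 24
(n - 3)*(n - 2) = n^2 - 5*n + 6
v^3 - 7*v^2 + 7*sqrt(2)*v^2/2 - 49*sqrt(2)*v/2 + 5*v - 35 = (v - 7)*(v + sqrt(2))*(v + 5*sqrt(2)/2)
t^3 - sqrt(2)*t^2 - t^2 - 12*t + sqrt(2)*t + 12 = (t - 1)*(t - 3*sqrt(2))*(t + 2*sqrt(2))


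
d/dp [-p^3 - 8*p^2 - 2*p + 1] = -3*p^2 - 16*p - 2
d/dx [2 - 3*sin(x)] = -3*cos(x)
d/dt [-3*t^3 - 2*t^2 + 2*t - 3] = -9*t^2 - 4*t + 2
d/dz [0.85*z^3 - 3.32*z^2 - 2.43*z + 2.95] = 2.55*z^2 - 6.64*z - 2.43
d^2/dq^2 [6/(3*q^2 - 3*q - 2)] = 36*(3*q^2 - 3*q - 3*(2*q - 1)^2 - 2)/(-3*q^2 + 3*q + 2)^3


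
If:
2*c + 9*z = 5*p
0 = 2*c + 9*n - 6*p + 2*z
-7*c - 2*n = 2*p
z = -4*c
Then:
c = 0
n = 0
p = 0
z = 0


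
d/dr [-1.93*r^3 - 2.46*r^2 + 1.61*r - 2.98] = -5.79*r^2 - 4.92*r + 1.61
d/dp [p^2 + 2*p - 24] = 2*p + 2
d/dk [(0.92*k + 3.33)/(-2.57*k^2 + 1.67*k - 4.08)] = (2.3644*k^2 + 17.1162*k - 9.3147)/(6.6049*k^4 - 8.5838*k^3 + 23.7601*k^2 - 13.6272*k + 16.6464)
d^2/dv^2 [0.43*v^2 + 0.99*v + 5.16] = 0.860000000000000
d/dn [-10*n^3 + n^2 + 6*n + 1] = -30*n^2 + 2*n + 6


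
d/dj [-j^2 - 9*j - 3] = -2*j - 9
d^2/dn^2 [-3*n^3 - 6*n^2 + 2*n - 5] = -18*n - 12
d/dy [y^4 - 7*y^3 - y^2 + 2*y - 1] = 4*y^3 - 21*y^2 - 2*y + 2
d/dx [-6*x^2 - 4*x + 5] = -12*x - 4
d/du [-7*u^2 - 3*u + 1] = -14*u - 3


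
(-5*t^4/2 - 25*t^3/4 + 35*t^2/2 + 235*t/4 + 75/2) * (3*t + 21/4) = -15*t^5/2 - 255*t^4/8 + 315*t^3/16 + 2145*t^2/8 + 6735*t/16 + 1575/8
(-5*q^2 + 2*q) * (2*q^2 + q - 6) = -10*q^4 - q^3 + 32*q^2 - 12*q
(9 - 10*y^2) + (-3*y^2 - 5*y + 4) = -13*y^2 - 5*y + 13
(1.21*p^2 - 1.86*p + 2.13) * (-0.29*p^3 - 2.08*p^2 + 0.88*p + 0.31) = -0.3509*p^5 - 1.9774*p^4 + 4.3159*p^3 - 5.6921*p^2 + 1.2978*p + 0.6603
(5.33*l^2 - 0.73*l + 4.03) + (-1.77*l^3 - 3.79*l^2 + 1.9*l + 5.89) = -1.77*l^3 + 1.54*l^2 + 1.17*l + 9.92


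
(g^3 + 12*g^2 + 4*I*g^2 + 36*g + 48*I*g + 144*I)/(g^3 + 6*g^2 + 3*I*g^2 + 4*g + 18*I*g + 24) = (g + 6)/(g - I)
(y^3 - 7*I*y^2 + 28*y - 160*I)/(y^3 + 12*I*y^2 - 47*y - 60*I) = (y^2 - 12*I*y - 32)/(y^2 + 7*I*y - 12)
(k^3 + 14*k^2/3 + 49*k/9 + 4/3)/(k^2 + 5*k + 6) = (9*k^2 + 15*k + 4)/(9*(k + 2))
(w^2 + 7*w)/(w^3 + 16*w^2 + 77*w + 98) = w/(w^2 + 9*w + 14)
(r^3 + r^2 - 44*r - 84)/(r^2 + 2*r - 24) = (r^2 - 5*r - 14)/(r - 4)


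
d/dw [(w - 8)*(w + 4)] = 2*w - 4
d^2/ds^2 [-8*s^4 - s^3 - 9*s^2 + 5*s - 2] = -96*s^2 - 6*s - 18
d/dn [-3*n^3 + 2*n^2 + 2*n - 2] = -9*n^2 + 4*n + 2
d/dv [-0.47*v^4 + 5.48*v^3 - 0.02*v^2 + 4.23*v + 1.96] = -1.88*v^3 + 16.44*v^2 - 0.04*v + 4.23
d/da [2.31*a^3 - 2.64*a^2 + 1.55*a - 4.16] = 6.93*a^2 - 5.28*a + 1.55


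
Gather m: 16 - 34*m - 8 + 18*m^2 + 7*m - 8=18*m^2 - 27*m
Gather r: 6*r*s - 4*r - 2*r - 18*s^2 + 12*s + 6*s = r*(6*s - 6) - 18*s^2 + 18*s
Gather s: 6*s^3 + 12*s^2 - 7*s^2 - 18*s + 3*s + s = 6*s^3 + 5*s^2 - 14*s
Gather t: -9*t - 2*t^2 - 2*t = -2*t^2 - 11*t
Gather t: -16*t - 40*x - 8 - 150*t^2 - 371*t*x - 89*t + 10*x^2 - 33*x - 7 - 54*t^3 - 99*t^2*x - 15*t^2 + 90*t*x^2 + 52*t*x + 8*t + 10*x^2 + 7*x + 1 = -54*t^3 + t^2*(-99*x - 165) + t*(90*x^2 - 319*x - 97) + 20*x^2 - 66*x - 14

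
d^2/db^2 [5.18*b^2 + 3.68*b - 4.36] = 10.3600000000000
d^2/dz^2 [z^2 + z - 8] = 2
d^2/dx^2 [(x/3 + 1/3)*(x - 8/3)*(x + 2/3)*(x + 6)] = 4*x^2 + 10*x - 176/27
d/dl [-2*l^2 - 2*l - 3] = -4*l - 2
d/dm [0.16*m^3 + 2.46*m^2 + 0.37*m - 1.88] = 0.48*m^2 + 4.92*m + 0.37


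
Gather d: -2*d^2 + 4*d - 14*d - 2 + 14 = -2*d^2 - 10*d + 12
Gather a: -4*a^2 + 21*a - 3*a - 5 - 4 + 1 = -4*a^2 + 18*a - 8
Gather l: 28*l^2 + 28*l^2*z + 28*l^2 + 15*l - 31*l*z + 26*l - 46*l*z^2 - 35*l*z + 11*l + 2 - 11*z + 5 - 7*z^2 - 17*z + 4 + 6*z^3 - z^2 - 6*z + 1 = l^2*(28*z + 56) + l*(-46*z^2 - 66*z + 52) + 6*z^3 - 8*z^2 - 34*z + 12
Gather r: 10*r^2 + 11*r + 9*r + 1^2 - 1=10*r^2 + 20*r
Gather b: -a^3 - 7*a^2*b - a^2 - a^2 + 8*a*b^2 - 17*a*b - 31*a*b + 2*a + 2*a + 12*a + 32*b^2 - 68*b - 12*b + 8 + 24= -a^3 - 2*a^2 + 16*a + b^2*(8*a + 32) + b*(-7*a^2 - 48*a - 80) + 32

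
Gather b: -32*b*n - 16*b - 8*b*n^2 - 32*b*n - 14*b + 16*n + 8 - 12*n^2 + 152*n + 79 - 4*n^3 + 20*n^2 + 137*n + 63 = b*(-8*n^2 - 64*n - 30) - 4*n^3 + 8*n^2 + 305*n + 150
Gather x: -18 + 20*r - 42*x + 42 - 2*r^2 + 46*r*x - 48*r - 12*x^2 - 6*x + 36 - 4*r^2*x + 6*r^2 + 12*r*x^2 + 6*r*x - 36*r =4*r^2 - 64*r + x^2*(12*r - 12) + x*(-4*r^2 + 52*r - 48) + 60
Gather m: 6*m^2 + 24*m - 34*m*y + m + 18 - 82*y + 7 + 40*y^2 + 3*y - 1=6*m^2 + m*(25 - 34*y) + 40*y^2 - 79*y + 24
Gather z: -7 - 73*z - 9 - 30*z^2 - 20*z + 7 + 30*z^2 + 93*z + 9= 0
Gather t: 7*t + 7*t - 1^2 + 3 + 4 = 14*t + 6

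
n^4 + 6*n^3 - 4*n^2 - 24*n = n*(n - 2)*(n + 2)*(n + 6)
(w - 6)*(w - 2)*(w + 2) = w^3 - 6*w^2 - 4*w + 24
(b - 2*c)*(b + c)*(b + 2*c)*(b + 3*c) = b^4 + 4*b^3*c - b^2*c^2 - 16*b*c^3 - 12*c^4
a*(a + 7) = a^2 + 7*a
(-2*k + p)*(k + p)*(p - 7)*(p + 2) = -2*k^2*p^2 + 10*k^2*p + 28*k^2 - k*p^3 + 5*k*p^2 + 14*k*p + p^4 - 5*p^3 - 14*p^2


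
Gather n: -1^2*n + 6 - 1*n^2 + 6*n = -n^2 + 5*n + 6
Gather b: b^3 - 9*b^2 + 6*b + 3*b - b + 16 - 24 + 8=b^3 - 9*b^2 + 8*b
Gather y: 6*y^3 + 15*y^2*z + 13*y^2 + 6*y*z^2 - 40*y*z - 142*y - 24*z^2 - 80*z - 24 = 6*y^3 + y^2*(15*z + 13) + y*(6*z^2 - 40*z - 142) - 24*z^2 - 80*z - 24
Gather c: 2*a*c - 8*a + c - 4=-8*a + c*(2*a + 1) - 4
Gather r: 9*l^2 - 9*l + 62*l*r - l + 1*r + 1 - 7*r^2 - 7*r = 9*l^2 - 10*l - 7*r^2 + r*(62*l - 6) + 1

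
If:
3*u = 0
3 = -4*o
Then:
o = -3/4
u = 0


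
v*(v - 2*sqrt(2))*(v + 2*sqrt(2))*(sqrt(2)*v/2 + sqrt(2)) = sqrt(2)*v^4/2 + sqrt(2)*v^3 - 4*sqrt(2)*v^2 - 8*sqrt(2)*v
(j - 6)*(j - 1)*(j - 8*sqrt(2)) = j^3 - 8*sqrt(2)*j^2 - 7*j^2 + 6*j + 56*sqrt(2)*j - 48*sqrt(2)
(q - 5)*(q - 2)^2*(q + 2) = q^4 - 7*q^3 + 6*q^2 + 28*q - 40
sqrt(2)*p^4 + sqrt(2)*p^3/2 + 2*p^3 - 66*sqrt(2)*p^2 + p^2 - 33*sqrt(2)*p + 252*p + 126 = (p - 3*sqrt(2))^2*(p + 7*sqrt(2))*(sqrt(2)*p + sqrt(2)/2)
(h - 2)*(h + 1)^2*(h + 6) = h^4 + 6*h^3 - 3*h^2 - 20*h - 12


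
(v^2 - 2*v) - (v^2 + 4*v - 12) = 12 - 6*v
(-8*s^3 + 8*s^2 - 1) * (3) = -24*s^3 + 24*s^2 - 3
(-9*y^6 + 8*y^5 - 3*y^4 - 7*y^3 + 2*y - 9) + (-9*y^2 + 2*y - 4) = -9*y^6 + 8*y^5 - 3*y^4 - 7*y^3 - 9*y^2 + 4*y - 13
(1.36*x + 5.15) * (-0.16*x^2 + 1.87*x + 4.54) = -0.2176*x^3 + 1.7192*x^2 + 15.8049*x + 23.381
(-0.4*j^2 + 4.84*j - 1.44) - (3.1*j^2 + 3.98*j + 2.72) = -3.5*j^2 + 0.86*j - 4.16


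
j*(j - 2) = j^2 - 2*j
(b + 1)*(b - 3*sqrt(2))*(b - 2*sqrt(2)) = b^3 - 5*sqrt(2)*b^2 + b^2 - 5*sqrt(2)*b + 12*b + 12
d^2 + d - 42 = (d - 6)*(d + 7)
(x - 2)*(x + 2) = x^2 - 4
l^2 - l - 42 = (l - 7)*(l + 6)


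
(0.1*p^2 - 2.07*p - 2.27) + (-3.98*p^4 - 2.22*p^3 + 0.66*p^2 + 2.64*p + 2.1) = -3.98*p^4 - 2.22*p^3 + 0.76*p^2 + 0.57*p - 0.17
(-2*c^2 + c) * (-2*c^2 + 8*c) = 4*c^4 - 18*c^3 + 8*c^2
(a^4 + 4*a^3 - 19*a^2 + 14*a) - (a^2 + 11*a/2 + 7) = a^4 + 4*a^3 - 20*a^2 + 17*a/2 - 7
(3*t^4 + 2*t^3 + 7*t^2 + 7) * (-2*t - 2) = -6*t^5 - 10*t^4 - 18*t^3 - 14*t^2 - 14*t - 14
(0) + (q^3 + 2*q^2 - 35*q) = q^3 + 2*q^2 - 35*q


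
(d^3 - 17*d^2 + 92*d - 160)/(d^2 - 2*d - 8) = (d^2 - 13*d + 40)/(d + 2)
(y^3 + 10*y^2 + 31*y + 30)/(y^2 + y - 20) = (y^2 + 5*y + 6)/(y - 4)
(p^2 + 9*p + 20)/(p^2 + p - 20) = (p + 4)/(p - 4)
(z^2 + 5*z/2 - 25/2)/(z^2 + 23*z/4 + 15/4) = 2*(2*z - 5)/(4*z + 3)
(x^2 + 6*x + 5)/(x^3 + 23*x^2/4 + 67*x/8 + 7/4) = 8*(x^2 + 6*x + 5)/(8*x^3 + 46*x^2 + 67*x + 14)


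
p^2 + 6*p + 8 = (p + 2)*(p + 4)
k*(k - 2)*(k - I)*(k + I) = k^4 - 2*k^3 + k^2 - 2*k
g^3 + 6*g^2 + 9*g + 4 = (g + 1)^2*(g + 4)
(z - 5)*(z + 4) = z^2 - z - 20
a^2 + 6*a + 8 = (a + 2)*(a + 4)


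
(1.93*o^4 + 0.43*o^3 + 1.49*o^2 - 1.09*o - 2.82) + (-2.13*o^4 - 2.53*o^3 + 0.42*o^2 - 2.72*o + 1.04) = -0.2*o^4 - 2.1*o^3 + 1.91*o^2 - 3.81*o - 1.78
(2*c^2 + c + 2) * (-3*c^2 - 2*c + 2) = -6*c^4 - 7*c^3 - 4*c^2 - 2*c + 4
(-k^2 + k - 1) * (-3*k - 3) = 3*k^3 + 3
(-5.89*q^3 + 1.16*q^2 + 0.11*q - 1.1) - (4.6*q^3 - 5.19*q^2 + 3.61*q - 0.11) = -10.49*q^3 + 6.35*q^2 - 3.5*q - 0.99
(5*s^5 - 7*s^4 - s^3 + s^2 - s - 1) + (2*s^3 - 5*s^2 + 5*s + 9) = 5*s^5 - 7*s^4 + s^3 - 4*s^2 + 4*s + 8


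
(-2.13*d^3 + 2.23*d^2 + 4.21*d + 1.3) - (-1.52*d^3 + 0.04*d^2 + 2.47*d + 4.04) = -0.61*d^3 + 2.19*d^2 + 1.74*d - 2.74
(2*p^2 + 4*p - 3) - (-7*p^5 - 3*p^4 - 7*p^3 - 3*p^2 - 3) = 7*p^5 + 3*p^4 + 7*p^3 + 5*p^2 + 4*p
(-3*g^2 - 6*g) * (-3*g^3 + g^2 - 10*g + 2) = 9*g^5 + 15*g^4 + 24*g^3 + 54*g^2 - 12*g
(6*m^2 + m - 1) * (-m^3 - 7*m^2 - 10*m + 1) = -6*m^5 - 43*m^4 - 66*m^3 + 3*m^2 + 11*m - 1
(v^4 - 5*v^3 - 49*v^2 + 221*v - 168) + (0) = v^4 - 5*v^3 - 49*v^2 + 221*v - 168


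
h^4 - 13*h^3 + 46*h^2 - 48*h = h*(h - 8)*(h - 3)*(h - 2)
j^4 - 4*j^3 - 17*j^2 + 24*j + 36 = (j - 6)*(j - 2)*(j + 1)*(j + 3)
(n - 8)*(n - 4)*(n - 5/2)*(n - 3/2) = n^4 - 16*n^3 + 335*n^2/4 - 173*n + 120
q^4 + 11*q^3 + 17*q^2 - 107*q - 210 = (q - 3)*(q + 2)*(q + 5)*(q + 7)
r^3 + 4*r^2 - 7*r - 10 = (r - 2)*(r + 1)*(r + 5)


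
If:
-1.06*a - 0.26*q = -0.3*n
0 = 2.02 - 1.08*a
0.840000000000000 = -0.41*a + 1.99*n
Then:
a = 1.87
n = 0.81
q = -6.69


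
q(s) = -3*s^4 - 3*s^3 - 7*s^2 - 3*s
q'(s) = -12*s^3 - 9*s^2 - 14*s - 3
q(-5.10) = -1798.38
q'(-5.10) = 1426.12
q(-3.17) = -268.21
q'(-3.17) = 333.20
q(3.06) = -423.71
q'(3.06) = -473.94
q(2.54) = -226.81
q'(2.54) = -293.27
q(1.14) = -22.03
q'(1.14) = -48.43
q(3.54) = -702.55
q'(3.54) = -697.69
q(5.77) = -4151.91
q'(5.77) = -2688.62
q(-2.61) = -125.73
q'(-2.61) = 185.59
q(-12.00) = -57996.00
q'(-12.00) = 19605.00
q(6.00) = -4806.00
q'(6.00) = -3003.00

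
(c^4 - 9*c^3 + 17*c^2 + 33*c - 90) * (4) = 4*c^4 - 36*c^3 + 68*c^2 + 132*c - 360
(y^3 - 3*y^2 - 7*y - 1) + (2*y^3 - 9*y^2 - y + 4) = 3*y^3 - 12*y^2 - 8*y + 3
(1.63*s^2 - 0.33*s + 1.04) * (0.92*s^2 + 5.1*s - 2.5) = 1.4996*s^4 + 8.0094*s^3 - 4.8012*s^2 + 6.129*s - 2.6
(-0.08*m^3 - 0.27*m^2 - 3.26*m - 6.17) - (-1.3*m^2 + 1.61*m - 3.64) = -0.08*m^3 + 1.03*m^2 - 4.87*m - 2.53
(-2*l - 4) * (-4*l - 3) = 8*l^2 + 22*l + 12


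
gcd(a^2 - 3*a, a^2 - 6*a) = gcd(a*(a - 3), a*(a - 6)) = a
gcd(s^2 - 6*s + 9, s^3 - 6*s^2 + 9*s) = s^2 - 6*s + 9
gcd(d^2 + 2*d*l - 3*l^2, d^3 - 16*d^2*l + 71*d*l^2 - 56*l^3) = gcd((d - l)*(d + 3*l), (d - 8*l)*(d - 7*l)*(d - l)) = d - l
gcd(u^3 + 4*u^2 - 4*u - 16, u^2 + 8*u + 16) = u + 4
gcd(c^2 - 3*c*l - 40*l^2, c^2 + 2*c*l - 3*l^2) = 1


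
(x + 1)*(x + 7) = x^2 + 8*x + 7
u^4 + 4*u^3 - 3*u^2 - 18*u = u*(u - 2)*(u + 3)^2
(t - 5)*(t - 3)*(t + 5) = t^3 - 3*t^2 - 25*t + 75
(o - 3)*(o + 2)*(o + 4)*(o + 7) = o^4 + 10*o^3 + 11*o^2 - 94*o - 168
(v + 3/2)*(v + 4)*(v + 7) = v^3 + 25*v^2/2 + 89*v/2 + 42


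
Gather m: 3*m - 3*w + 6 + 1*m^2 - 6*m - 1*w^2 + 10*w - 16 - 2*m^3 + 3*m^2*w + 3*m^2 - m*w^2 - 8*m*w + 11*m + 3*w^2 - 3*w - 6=-2*m^3 + m^2*(3*w + 4) + m*(-w^2 - 8*w + 8) + 2*w^2 + 4*w - 16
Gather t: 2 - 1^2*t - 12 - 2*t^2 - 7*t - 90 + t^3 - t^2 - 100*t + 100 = t^3 - 3*t^2 - 108*t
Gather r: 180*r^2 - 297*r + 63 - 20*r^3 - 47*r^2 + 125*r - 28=-20*r^3 + 133*r^2 - 172*r + 35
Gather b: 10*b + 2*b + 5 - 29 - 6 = 12*b - 30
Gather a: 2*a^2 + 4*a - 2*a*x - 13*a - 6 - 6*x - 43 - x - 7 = 2*a^2 + a*(-2*x - 9) - 7*x - 56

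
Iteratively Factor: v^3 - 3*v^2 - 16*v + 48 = (v - 4)*(v^2 + v - 12) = (v - 4)*(v + 4)*(v - 3)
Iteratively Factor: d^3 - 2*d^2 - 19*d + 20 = (d - 1)*(d^2 - d - 20) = (d - 1)*(d + 4)*(d - 5)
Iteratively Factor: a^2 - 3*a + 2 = (a - 1)*(a - 2)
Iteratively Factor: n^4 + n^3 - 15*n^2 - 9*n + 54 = (n - 2)*(n^3 + 3*n^2 - 9*n - 27) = (n - 3)*(n - 2)*(n^2 + 6*n + 9) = (n - 3)*(n - 2)*(n + 3)*(n + 3)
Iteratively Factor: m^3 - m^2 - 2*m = (m - 2)*(m^2 + m) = (m - 2)*(m + 1)*(m)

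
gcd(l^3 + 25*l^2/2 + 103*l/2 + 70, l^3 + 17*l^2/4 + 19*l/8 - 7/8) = l + 7/2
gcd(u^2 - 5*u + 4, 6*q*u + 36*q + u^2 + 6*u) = 1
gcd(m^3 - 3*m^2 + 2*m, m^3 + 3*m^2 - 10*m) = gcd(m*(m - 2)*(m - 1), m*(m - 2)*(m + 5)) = m^2 - 2*m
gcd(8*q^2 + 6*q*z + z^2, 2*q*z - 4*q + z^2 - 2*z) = 2*q + z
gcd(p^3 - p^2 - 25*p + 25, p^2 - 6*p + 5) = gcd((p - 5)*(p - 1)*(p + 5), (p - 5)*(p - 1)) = p^2 - 6*p + 5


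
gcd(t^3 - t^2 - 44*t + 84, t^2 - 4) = t - 2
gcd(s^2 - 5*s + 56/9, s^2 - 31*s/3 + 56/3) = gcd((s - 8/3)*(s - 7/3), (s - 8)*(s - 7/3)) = s - 7/3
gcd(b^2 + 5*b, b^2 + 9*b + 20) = b + 5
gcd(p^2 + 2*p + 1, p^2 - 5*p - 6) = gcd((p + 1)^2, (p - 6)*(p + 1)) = p + 1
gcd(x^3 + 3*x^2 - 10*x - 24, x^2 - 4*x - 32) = x + 4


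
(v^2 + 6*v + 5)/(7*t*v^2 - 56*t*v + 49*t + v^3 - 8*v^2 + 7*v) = (v^2 + 6*v + 5)/(7*t*v^2 - 56*t*v + 49*t + v^3 - 8*v^2 + 7*v)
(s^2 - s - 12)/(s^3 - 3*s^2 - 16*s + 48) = (s + 3)/(s^2 + s - 12)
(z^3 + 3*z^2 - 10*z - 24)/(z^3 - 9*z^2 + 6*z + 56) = (z^2 + z - 12)/(z^2 - 11*z + 28)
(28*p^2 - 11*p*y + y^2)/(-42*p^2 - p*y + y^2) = (-4*p + y)/(6*p + y)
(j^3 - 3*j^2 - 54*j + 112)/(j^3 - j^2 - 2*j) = (j^2 - j - 56)/(j*(j + 1))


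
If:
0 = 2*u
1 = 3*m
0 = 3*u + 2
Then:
No Solution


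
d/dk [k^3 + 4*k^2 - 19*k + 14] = 3*k^2 + 8*k - 19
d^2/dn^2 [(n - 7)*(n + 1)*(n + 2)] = 6*n - 8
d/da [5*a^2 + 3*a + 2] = 10*a + 3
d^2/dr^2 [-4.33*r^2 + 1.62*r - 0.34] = -8.66000000000000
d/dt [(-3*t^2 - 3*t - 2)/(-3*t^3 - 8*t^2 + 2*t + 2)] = (-9*t^4 - 18*t^3 - 48*t^2 - 44*t - 2)/(9*t^6 + 48*t^5 + 52*t^4 - 44*t^3 - 28*t^2 + 8*t + 4)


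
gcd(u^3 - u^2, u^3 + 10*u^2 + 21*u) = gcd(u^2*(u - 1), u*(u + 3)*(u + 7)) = u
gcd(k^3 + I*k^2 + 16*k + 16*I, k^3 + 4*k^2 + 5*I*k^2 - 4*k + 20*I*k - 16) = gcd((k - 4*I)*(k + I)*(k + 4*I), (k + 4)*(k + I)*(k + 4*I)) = k^2 + 5*I*k - 4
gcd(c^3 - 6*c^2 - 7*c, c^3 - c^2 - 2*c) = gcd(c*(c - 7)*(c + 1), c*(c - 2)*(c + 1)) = c^2 + c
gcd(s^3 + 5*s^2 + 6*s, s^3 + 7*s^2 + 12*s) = s^2 + 3*s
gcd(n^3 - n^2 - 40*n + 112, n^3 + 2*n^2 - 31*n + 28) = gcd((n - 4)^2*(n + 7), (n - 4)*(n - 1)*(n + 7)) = n^2 + 3*n - 28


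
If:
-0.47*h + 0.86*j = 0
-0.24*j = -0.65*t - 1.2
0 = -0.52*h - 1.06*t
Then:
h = 2.67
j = 1.46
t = -1.31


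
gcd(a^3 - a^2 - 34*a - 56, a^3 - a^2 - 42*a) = a - 7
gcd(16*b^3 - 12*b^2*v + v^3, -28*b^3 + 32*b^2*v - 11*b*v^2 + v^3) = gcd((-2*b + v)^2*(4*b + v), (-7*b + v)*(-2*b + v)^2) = 4*b^2 - 4*b*v + v^2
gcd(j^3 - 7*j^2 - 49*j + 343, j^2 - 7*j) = j - 7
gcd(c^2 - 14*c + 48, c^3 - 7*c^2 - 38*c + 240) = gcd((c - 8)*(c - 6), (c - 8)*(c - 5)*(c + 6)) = c - 8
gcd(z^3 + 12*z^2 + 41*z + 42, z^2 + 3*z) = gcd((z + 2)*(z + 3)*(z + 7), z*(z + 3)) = z + 3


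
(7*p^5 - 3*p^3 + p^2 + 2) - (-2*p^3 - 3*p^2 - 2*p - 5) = 7*p^5 - p^3 + 4*p^2 + 2*p + 7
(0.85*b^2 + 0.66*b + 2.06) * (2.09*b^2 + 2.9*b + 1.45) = 1.7765*b^4 + 3.8444*b^3 + 7.4519*b^2 + 6.931*b + 2.987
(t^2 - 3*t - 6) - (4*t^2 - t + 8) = -3*t^2 - 2*t - 14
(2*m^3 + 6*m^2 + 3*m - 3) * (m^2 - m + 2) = 2*m^5 + 4*m^4 + m^3 + 6*m^2 + 9*m - 6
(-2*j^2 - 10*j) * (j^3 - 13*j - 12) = -2*j^5 - 10*j^4 + 26*j^3 + 154*j^2 + 120*j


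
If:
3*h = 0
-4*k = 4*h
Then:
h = 0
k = 0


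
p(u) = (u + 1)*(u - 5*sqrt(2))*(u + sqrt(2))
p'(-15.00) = 799.05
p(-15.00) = -4197.94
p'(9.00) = 143.52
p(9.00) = 200.88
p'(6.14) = 40.26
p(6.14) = -50.22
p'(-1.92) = 13.28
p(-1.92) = -4.18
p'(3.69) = -9.18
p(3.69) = -80.94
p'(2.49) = -20.25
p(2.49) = -62.42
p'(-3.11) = 42.33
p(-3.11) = -36.43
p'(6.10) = 39.16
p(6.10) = -51.81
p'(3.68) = -9.30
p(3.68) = -80.85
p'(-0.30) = -12.59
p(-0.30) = -5.75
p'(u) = (u + 1)*(u - 5*sqrt(2)) + (u + 1)*(u + sqrt(2)) + (u - 5*sqrt(2))*(u + sqrt(2))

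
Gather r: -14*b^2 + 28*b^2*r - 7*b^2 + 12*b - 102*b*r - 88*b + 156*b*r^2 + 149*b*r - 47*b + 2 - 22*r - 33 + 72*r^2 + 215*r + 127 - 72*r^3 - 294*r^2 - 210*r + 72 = -21*b^2 - 123*b - 72*r^3 + r^2*(156*b - 222) + r*(28*b^2 + 47*b - 17) + 168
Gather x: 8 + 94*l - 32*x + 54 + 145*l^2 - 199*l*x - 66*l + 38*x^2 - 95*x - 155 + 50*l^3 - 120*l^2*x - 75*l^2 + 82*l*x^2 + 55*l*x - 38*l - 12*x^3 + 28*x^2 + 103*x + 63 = 50*l^3 + 70*l^2 - 10*l - 12*x^3 + x^2*(82*l + 66) + x*(-120*l^2 - 144*l - 24) - 30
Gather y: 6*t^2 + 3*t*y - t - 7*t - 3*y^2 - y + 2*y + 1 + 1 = 6*t^2 - 8*t - 3*y^2 + y*(3*t + 1) + 2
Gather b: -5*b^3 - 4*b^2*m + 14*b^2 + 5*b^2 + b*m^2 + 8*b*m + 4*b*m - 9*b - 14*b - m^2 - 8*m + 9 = -5*b^3 + b^2*(19 - 4*m) + b*(m^2 + 12*m - 23) - m^2 - 8*m + 9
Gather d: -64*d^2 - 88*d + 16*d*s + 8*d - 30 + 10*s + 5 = -64*d^2 + d*(16*s - 80) + 10*s - 25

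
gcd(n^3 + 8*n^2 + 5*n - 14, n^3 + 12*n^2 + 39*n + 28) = n + 7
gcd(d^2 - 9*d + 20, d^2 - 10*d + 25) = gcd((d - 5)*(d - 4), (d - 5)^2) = d - 5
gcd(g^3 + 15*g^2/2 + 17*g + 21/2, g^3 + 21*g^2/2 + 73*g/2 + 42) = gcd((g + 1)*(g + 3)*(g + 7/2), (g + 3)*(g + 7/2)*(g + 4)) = g^2 + 13*g/2 + 21/2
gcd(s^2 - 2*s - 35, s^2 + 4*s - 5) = s + 5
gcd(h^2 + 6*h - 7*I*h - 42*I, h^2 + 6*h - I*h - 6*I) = h + 6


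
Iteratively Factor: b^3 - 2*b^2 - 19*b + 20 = (b - 1)*(b^2 - b - 20) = (b - 1)*(b + 4)*(b - 5)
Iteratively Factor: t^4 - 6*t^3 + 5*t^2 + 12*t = (t)*(t^3 - 6*t^2 + 5*t + 12) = t*(t - 3)*(t^2 - 3*t - 4) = t*(t - 3)*(t + 1)*(t - 4)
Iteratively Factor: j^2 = (j)*(j)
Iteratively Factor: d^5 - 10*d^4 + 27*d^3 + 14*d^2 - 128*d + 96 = (d - 1)*(d^4 - 9*d^3 + 18*d^2 + 32*d - 96) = (d - 4)*(d - 1)*(d^3 - 5*d^2 - 2*d + 24) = (d - 4)*(d - 3)*(d - 1)*(d^2 - 2*d - 8) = (d - 4)*(d - 3)*(d - 1)*(d + 2)*(d - 4)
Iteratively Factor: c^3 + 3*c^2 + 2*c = (c + 2)*(c^2 + c) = c*(c + 2)*(c + 1)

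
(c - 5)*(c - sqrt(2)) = c^2 - 5*c - sqrt(2)*c + 5*sqrt(2)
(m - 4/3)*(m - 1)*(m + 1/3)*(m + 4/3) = m^4 - 2*m^3/3 - 19*m^2/9 + 32*m/27 + 16/27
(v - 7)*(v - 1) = v^2 - 8*v + 7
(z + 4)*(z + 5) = z^2 + 9*z + 20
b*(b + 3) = b^2 + 3*b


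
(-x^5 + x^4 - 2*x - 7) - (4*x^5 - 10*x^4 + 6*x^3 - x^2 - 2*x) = -5*x^5 + 11*x^4 - 6*x^3 + x^2 - 7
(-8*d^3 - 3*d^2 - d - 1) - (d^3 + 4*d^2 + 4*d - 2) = -9*d^3 - 7*d^2 - 5*d + 1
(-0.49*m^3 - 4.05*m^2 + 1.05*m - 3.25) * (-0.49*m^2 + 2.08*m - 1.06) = 0.2401*m^5 + 0.9653*m^4 - 8.4191*m^3 + 8.0695*m^2 - 7.873*m + 3.445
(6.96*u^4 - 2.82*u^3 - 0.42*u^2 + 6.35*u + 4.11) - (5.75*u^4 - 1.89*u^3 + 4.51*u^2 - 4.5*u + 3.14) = 1.21*u^4 - 0.93*u^3 - 4.93*u^2 + 10.85*u + 0.97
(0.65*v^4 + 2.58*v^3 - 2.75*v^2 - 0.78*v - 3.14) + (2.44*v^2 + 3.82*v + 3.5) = 0.65*v^4 + 2.58*v^3 - 0.31*v^2 + 3.04*v + 0.36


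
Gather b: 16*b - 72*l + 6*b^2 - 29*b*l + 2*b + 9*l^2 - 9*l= 6*b^2 + b*(18 - 29*l) + 9*l^2 - 81*l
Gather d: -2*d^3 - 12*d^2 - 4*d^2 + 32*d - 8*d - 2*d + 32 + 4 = -2*d^3 - 16*d^2 + 22*d + 36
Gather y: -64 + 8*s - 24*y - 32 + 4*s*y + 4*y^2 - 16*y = 8*s + 4*y^2 + y*(4*s - 40) - 96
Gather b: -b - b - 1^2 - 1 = -2*b - 2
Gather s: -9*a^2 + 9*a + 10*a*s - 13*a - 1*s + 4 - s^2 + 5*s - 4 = -9*a^2 - 4*a - s^2 + s*(10*a + 4)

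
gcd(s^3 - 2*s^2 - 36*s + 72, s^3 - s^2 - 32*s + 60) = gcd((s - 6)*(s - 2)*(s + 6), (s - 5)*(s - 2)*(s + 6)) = s^2 + 4*s - 12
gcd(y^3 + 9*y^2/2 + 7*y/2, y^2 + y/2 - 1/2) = y + 1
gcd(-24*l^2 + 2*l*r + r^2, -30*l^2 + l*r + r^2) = 6*l + r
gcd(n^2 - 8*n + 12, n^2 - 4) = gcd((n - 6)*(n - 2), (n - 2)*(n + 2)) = n - 2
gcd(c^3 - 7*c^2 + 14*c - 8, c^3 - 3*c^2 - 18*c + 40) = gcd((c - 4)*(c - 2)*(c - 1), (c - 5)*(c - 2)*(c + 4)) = c - 2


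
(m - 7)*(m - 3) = m^2 - 10*m + 21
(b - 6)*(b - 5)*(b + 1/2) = b^3 - 21*b^2/2 + 49*b/2 + 15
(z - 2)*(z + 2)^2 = z^3 + 2*z^2 - 4*z - 8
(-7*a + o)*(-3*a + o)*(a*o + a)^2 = 21*a^4*o^2 + 42*a^4*o + 21*a^4 - 10*a^3*o^3 - 20*a^3*o^2 - 10*a^3*o + a^2*o^4 + 2*a^2*o^3 + a^2*o^2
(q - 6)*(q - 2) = q^2 - 8*q + 12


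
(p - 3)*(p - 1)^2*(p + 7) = p^4 + 2*p^3 - 28*p^2 + 46*p - 21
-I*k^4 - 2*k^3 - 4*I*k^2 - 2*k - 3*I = (k - 3*I)*(k - I)*(k + I)*(-I*k + 1)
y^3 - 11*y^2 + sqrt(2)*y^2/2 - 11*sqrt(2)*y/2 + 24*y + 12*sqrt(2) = (y - 8)*(y - 3)*(y + sqrt(2)/2)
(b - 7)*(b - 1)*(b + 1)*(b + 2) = b^4 - 5*b^3 - 15*b^2 + 5*b + 14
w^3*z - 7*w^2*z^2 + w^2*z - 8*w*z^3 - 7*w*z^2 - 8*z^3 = (w - 8*z)*(w + z)*(w*z + z)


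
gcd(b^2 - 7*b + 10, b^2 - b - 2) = b - 2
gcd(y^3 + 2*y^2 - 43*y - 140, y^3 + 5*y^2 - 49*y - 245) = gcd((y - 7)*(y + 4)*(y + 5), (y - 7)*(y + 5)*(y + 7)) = y^2 - 2*y - 35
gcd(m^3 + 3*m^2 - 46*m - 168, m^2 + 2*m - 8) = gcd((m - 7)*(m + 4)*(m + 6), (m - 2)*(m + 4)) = m + 4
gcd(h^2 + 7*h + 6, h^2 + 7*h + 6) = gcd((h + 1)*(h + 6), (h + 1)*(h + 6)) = h^2 + 7*h + 6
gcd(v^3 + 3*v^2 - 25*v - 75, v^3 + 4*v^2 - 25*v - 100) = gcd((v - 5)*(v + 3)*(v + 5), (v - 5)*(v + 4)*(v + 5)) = v^2 - 25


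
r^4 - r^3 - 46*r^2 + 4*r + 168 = (r - 7)*(r - 2)*(r + 2)*(r + 6)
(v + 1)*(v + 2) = v^2 + 3*v + 2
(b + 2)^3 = b^3 + 6*b^2 + 12*b + 8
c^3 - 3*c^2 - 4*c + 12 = (c - 3)*(c - 2)*(c + 2)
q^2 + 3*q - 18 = (q - 3)*(q + 6)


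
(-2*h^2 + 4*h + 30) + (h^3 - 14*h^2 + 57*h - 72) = h^3 - 16*h^2 + 61*h - 42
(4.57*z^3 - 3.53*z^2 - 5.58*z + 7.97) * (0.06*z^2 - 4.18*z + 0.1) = 0.2742*z^5 - 19.3144*z^4 + 14.8776*z^3 + 23.4496*z^2 - 33.8726*z + 0.797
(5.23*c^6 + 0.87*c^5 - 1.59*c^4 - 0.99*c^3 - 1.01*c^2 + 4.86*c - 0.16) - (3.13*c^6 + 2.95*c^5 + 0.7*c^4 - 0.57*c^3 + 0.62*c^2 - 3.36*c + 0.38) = 2.1*c^6 - 2.08*c^5 - 2.29*c^4 - 0.42*c^3 - 1.63*c^2 + 8.22*c - 0.54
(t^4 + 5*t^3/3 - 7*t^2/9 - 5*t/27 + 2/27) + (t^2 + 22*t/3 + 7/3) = t^4 + 5*t^3/3 + 2*t^2/9 + 193*t/27 + 65/27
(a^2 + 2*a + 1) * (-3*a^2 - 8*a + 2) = -3*a^4 - 14*a^3 - 17*a^2 - 4*a + 2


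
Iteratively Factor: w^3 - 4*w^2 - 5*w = (w + 1)*(w^2 - 5*w) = (w - 5)*(w + 1)*(w)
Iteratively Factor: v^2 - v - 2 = (v - 2)*(v + 1)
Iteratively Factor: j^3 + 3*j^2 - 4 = (j + 2)*(j^2 + j - 2) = (j + 2)^2*(j - 1)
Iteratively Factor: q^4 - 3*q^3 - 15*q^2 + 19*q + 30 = (q + 3)*(q^3 - 6*q^2 + 3*q + 10) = (q - 2)*(q + 3)*(q^2 - 4*q - 5) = (q - 5)*(q - 2)*(q + 3)*(q + 1)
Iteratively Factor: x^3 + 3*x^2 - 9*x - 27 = (x + 3)*(x^2 - 9) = (x - 3)*(x + 3)*(x + 3)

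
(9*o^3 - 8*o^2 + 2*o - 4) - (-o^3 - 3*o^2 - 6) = 10*o^3 - 5*o^2 + 2*o + 2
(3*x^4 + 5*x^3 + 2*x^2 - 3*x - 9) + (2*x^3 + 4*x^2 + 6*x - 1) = 3*x^4 + 7*x^3 + 6*x^2 + 3*x - 10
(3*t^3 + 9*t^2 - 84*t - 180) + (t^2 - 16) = 3*t^3 + 10*t^2 - 84*t - 196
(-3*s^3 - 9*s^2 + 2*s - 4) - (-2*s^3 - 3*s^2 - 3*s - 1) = -s^3 - 6*s^2 + 5*s - 3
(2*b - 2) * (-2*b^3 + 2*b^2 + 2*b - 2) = -4*b^4 + 8*b^3 - 8*b + 4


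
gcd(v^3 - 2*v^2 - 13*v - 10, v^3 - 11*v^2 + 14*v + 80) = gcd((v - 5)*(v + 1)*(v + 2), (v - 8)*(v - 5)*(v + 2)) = v^2 - 3*v - 10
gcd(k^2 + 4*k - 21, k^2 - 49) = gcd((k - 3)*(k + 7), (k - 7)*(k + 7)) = k + 7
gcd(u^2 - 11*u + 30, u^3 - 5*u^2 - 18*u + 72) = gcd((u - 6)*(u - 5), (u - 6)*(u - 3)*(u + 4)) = u - 6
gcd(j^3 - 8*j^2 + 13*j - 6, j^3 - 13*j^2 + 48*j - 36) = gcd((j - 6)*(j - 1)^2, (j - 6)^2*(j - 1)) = j^2 - 7*j + 6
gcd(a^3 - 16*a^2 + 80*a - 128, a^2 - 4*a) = a - 4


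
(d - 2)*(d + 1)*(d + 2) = d^3 + d^2 - 4*d - 4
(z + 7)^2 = z^2 + 14*z + 49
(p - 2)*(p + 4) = p^2 + 2*p - 8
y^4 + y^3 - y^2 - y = y*(y - 1)*(y + 1)^2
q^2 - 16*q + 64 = (q - 8)^2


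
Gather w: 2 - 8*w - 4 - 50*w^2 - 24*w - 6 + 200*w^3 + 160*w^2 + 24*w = 200*w^3 + 110*w^2 - 8*w - 8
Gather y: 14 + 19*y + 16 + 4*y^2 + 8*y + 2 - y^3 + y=-y^3 + 4*y^2 + 28*y + 32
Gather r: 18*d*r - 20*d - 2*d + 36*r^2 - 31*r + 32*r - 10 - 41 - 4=-22*d + 36*r^2 + r*(18*d + 1) - 55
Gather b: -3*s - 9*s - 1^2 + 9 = 8 - 12*s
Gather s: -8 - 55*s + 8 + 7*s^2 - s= 7*s^2 - 56*s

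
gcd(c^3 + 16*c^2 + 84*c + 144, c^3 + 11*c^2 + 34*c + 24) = c^2 + 10*c + 24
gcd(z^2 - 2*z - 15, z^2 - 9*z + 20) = z - 5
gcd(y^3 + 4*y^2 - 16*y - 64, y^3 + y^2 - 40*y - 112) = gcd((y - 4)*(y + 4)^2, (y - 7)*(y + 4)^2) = y^2 + 8*y + 16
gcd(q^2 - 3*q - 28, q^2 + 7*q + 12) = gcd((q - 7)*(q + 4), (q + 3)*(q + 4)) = q + 4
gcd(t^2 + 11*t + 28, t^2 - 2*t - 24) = t + 4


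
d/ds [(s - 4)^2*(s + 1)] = (s - 4)*(3*s - 2)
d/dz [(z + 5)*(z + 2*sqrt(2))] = 2*z + 2*sqrt(2) + 5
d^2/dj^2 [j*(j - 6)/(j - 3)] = -18/(j^3 - 9*j^2 + 27*j - 27)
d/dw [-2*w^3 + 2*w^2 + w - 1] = -6*w^2 + 4*w + 1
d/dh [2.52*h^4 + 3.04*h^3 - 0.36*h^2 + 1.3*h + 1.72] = 10.08*h^3 + 9.12*h^2 - 0.72*h + 1.3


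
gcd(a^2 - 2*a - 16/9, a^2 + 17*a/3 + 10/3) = a + 2/3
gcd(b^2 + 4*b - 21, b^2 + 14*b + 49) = b + 7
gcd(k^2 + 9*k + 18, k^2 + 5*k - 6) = k + 6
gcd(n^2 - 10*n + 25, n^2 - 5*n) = n - 5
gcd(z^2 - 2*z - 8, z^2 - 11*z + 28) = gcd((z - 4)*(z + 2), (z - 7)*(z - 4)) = z - 4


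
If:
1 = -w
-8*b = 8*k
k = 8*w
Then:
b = 8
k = -8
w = -1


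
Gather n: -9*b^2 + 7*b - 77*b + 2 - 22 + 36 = -9*b^2 - 70*b + 16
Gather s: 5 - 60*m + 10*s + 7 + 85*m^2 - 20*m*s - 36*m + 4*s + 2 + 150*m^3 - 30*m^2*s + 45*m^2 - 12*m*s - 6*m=150*m^3 + 130*m^2 - 102*m + s*(-30*m^2 - 32*m + 14) + 14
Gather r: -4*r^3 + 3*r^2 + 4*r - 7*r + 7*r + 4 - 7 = -4*r^3 + 3*r^2 + 4*r - 3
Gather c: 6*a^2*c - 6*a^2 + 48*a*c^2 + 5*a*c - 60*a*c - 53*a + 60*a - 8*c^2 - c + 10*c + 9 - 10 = -6*a^2 + 7*a + c^2*(48*a - 8) + c*(6*a^2 - 55*a + 9) - 1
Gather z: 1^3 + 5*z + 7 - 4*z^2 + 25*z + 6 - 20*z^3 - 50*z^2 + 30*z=-20*z^3 - 54*z^2 + 60*z + 14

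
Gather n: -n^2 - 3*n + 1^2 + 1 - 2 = -n^2 - 3*n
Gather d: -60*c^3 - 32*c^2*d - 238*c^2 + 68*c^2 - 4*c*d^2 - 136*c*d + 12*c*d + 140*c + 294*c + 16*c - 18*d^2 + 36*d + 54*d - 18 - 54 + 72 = -60*c^3 - 170*c^2 + 450*c + d^2*(-4*c - 18) + d*(-32*c^2 - 124*c + 90)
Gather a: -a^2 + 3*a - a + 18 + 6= -a^2 + 2*a + 24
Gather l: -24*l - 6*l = -30*l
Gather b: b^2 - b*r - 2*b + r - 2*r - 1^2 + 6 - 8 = b^2 + b*(-r - 2) - r - 3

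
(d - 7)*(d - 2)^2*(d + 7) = d^4 - 4*d^3 - 45*d^2 + 196*d - 196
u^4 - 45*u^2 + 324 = (u - 6)*(u - 3)*(u + 3)*(u + 6)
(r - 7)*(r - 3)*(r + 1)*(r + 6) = r^4 - 3*r^3 - 43*r^2 + 87*r + 126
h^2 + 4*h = h*(h + 4)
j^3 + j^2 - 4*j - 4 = (j - 2)*(j + 1)*(j + 2)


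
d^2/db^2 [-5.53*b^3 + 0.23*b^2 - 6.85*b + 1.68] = 0.46 - 33.18*b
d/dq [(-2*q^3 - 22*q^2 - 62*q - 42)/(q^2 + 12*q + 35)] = 2*(-q^2 - 10*q - 17)/(q^2 + 10*q + 25)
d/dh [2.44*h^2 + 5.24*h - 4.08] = 4.88*h + 5.24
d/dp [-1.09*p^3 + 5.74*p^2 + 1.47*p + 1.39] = -3.27*p^2 + 11.48*p + 1.47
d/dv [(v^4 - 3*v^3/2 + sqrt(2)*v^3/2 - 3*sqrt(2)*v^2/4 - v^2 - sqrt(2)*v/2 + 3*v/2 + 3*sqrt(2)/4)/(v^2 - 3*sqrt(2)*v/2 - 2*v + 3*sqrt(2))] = (8*v^5 - 30*v^4 - 16*sqrt(2)*v^4 + 12*v^3 + 58*sqrt(2)*v^3 - 40*sqrt(2)*v^2 + 47*v^2 - 30*sqrt(2)*v - 36*v - 3 + 24*sqrt(2))/(2*(2*v^4 - 6*sqrt(2)*v^3 - 8*v^3 + 17*v^2 + 24*sqrt(2)*v^2 - 36*v - 24*sqrt(2)*v + 36))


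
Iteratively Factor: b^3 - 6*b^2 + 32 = (b + 2)*(b^2 - 8*b + 16) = (b - 4)*(b + 2)*(b - 4)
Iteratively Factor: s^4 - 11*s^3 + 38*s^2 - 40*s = (s - 4)*(s^3 - 7*s^2 + 10*s) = s*(s - 4)*(s^2 - 7*s + 10) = s*(s - 5)*(s - 4)*(s - 2)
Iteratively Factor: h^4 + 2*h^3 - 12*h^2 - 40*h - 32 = (h + 2)*(h^3 - 12*h - 16) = (h - 4)*(h + 2)*(h^2 + 4*h + 4) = (h - 4)*(h + 2)^2*(h + 2)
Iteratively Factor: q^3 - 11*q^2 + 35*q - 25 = (q - 1)*(q^2 - 10*q + 25) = (q - 5)*(q - 1)*(q - 5)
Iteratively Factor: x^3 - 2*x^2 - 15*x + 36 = (x + 4)*(x^2 - 6*x + 9) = (x - 3)*(x + 4)*(x - 3)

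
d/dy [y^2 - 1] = 2*y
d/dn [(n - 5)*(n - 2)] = 2*n - 7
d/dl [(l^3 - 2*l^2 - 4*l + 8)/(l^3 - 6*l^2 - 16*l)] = 4*(-l^2 - 2*l + 8)/(l^2*(l^2 - 16*l + 64))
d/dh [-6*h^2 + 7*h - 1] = 7 - 12*h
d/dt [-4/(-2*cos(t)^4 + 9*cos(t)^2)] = 8*(4*cos(t)^2 - 9)*sin(t)/((cos(2*t) - 8)^2*cos(t)^3)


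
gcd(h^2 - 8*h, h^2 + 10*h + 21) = 1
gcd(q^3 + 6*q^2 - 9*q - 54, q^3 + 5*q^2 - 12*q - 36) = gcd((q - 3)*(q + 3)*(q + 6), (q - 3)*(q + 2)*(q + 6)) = q^2 + 3*q - 18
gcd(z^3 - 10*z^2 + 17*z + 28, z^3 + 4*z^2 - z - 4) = z + 1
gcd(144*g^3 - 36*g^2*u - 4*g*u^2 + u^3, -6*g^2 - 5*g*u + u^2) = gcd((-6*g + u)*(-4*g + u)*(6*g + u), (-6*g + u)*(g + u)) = -6*g + u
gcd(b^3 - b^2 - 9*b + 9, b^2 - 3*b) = b - 3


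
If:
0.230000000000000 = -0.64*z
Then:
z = -0.36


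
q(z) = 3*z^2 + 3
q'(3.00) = 18.00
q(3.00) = 30.00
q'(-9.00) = -54.00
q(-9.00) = 246.00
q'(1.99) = 11.94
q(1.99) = 14.88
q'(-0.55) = -3.30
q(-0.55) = 3.91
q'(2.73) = 16.38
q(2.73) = 25.36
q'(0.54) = 3.24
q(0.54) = 3.87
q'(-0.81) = -4.86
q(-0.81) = 4.97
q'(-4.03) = -24.18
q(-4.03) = 51.72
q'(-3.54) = -21.24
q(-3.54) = 40.59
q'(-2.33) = -13.98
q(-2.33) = 19.29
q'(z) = 6*z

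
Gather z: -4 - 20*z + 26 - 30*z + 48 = 70 - 50*z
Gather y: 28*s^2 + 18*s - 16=28*s^2 + 18*s - 16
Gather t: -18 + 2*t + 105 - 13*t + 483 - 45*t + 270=840 - 56*t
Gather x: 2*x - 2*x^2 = -2*x^2 + 2*x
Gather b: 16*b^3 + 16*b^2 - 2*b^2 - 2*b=16*b^3 + 14*b^2 - 2*b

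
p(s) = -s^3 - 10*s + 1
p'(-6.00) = -118.00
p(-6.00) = 277.00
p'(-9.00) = -253.00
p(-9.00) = 820.00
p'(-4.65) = -74.87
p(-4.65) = 148.04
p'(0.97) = -12.82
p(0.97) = -9.61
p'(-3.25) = -41.69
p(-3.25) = 67.83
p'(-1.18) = -14.18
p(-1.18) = 14.44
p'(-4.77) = -78.26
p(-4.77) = 157.23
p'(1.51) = -16.84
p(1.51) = -17.54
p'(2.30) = -25.87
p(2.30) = -34.17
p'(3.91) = -55.86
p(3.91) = -97.88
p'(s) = -3*s^2 - 10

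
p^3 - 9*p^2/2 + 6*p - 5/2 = (p - 5/2)*(p - 1)^2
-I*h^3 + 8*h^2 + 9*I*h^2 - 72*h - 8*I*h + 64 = (h - 8)*(h + 8*I)*(-I*h + I)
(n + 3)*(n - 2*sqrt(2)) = n^2 - 2*sqrt(2)*n + 3*n - 6*sqrt(2)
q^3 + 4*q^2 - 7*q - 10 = (q - 2)*(q + 1)*(q + 5)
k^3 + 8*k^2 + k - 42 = (k - 2)*(k + 3)*(k + 7)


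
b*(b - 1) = b^2 - b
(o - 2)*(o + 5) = o^2 + 3*o - 10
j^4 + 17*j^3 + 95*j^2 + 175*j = j*(j + 5)^2*(j + 7)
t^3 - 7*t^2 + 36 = (t - 6)*(t - 3)*(t + 2)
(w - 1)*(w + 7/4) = w^2 + 3*w/4 - 7/4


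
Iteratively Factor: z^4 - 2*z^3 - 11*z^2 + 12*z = (z - 4)*(z^3 + 2*z^2 - 3*z) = (z - 4)*(z + 3)*(z^2 - z) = z*(z - 4)*(z + 3)*(z - 1)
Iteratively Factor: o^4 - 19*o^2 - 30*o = (o + 3)*(o^3 - 3*o^2 - 10*o) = o*(o + 3)*(o^2 - 3*o - 10) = o*(o + 2)*(o + 3)*(o - 5)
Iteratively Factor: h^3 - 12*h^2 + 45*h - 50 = (h - 2)*(h^2 - 10*h + 25) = (h - 5)*(h - 2)*(h - 5)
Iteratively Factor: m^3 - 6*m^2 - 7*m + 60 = (m + 3)*(m^2 - 9*m + 20) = (m - 4)*(m + 3)*(m - 5)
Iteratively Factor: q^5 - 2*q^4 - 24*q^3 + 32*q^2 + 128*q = (q + 4)*(q^4 - 6*q^3 + 32*q) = q*(q + 4)*(q^3 - 6*q^2 + 32) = q*(q - 4)*(q + 4)*(q^2 - 2*q - 8) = q*(q - 4)*(q + 2)*(q + 4)*(q - 4)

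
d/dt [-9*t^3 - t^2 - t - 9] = -27*t^2 - 2*t - 1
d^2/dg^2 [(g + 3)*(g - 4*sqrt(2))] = 2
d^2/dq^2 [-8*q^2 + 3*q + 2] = -16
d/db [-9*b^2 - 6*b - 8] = -18*b - 6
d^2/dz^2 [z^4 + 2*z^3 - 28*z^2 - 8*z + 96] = 12*z^2 + 12*z - 56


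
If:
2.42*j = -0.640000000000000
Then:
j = -0.26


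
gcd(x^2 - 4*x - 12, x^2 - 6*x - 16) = x + 2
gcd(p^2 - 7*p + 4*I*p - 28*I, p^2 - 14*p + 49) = p - 7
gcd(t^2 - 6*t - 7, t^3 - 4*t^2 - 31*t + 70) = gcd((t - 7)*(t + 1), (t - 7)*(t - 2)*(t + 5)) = t - 7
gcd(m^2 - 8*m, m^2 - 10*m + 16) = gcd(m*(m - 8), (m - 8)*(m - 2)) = m - 8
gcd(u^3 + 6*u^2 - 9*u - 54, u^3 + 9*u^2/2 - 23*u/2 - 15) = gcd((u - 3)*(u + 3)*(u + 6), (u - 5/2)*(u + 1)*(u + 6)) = u + 6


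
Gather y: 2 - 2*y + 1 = 3 - 2*y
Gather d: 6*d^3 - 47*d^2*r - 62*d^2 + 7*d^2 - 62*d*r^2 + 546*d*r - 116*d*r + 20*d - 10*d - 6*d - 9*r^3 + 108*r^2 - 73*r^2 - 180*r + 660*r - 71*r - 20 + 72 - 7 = 6*d^3 + d^2*(-47*r - 55) + d*(-62*r^2 + 430*r + 4) - 9*r^3 + 35*r^2 + 409*r + 45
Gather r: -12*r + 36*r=24*r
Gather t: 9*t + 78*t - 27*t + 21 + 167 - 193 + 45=60*t + 40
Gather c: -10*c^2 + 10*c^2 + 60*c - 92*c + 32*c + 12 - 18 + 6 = 0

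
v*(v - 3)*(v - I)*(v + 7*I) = v^4 - 3*v^3 + 6*I*v^3 + 7*v^2 - 18*I*v^2 - 21*v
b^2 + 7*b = b*(b + 7)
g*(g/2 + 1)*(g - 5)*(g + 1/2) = g^4/2 - 5*g^3/4 - 23*g^2/4 - 5*g/2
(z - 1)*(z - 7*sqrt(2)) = z^2 - 7*sqrt(2)*z - z + 7*sqrt(2)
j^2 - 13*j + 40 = (j - 8)*(j - 5)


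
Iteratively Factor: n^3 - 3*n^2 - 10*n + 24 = (n + 3)*(n^2 - 6*n + 8) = (n - 2)*(n + 3)*(n - 4)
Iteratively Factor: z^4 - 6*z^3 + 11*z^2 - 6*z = (z - 1)*(z^3 - 5*z^2 + 6*z) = z*(z - 1)*(z^2 - 5*z + 6) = z*(z - 2)*(z - 1)*(z - 3)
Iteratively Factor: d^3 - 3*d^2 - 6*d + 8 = (d + 2)*(d^2 - 5*d + 4) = (d - 1)*(d + 2)*(d - 4)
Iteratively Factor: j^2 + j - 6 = (j + 3)*(j - 2)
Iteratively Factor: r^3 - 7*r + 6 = (r + 3)*(r^2 - 3*r + 2) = (r - 1)*(r + 3)*(r - 2)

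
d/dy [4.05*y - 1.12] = 4.05000000000000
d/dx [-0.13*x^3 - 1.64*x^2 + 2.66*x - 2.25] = -0.39*x^2 - 3.28*x + 2.66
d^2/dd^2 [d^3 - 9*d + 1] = 6*d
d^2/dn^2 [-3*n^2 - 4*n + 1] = -6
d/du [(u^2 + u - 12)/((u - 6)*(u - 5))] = 6*(-2*u^2 + 14*u - 17)/(u^4 - 22*u^3 + 181*u^2 - 660*u + 900)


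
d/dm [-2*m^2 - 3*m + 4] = -4*m - 3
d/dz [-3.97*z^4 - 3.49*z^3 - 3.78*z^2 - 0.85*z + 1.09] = -15.88*z^3 - 10.47*z^2 - 7.56*z - 0.85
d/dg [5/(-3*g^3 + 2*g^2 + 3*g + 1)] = 5*(9*g^2 - 4*g - 3)/(-3*g^3 + 2*g^2 + 3*g + 1)^2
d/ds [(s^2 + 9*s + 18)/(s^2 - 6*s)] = 3*(-5*s^2 - 12*s + 36)/(s^2*(s^2 - 12*s + 36))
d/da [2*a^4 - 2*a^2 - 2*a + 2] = 8*a^3 - 4*a - 2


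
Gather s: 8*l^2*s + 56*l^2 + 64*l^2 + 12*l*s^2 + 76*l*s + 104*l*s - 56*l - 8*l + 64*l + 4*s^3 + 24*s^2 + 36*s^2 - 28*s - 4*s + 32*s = 120*l^2 + 4*s^3 + s^2*(12*l + 60) + s*(8*l^2 + 180*l)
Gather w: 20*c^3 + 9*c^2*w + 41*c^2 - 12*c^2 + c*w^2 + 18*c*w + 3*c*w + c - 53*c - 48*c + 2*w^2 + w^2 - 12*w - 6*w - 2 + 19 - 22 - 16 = 20*c^3 + 29*c^2 - 100*c + w^2*(c + 3) + w*(9*c^2 + 21*c - 18) - 21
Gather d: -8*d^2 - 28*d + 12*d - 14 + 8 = -8*d^2 - 16*d - 6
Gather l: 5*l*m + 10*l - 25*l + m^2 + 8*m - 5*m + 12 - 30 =l*(5*m - 15) + m^2 + 3*m - 18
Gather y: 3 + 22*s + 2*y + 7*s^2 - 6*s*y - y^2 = 7*s^2 + 22*s - y^2 + y*(2 - 6*s) + 3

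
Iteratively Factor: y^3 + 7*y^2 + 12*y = (y)*(y^2 + 7*y + 12) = y*(y + 3)*(y + 4)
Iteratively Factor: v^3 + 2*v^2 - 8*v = (v - 2)*(v^2 + 4*v) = (v - 2)*(v + 4)*(v)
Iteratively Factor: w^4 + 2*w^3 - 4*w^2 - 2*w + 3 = (w - 1)*(w^3 + 3*w^2 - w - 3) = (w - 1)*(w + 1)*(w^2 + 2*w - 3) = (w - 1)*(w + 1)*(w + 3)*(w - 1)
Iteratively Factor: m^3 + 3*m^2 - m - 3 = (m + 3)*(m^2 - 1) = (m - 1)*(m + 3)*(m + 1)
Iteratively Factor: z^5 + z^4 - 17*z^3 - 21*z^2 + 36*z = (z + 3)*(z^4 - 2*z^3 - 11*z^2 + 12*z) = (z - 4)*(z + 3)*(z^3 + 2*z^2 - 3*z) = z*(z - 4)*(z + 3)*(z^2 + 2*z - 3) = z*(z - 4)*(z - 1)*(z + 3)*(z + 3)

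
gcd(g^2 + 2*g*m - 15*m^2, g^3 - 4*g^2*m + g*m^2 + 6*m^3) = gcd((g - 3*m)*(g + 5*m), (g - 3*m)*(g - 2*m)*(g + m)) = g - 3*m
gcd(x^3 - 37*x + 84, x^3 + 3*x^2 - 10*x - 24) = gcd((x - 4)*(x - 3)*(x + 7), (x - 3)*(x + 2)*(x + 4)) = x - 3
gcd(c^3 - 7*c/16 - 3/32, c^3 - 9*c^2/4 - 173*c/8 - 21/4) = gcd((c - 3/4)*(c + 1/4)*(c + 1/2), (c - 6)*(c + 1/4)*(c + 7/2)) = c + 1/4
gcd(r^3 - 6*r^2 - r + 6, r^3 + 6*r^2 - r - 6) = r^2 - 1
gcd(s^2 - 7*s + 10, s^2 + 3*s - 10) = s - 2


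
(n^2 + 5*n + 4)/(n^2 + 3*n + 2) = (n + 4)/(n + 2)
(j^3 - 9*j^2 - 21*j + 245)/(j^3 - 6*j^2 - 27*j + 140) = (j - 7)/(j - 4)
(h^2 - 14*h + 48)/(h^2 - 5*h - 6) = (h - 8)/(h + 1)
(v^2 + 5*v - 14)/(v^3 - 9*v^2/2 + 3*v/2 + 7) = 2*(v + 7)/(2*v^2 - 5*v - 7)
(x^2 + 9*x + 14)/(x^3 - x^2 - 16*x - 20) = (x + 7)/(x^2 - 3*x - 10)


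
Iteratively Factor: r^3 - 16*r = (r)*(r^2 - 16) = r*(r - 4)*(r + 4)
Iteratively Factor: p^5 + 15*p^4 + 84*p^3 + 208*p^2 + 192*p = (p + 4)*(p^4 + 11*p^3 + 40*p^2 + 48*p) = (p + 4)^2*(p^3 + 7*p^2 + 12*p) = (p + 3)*(p + 4)^2*(p^2 + 4*p) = (p + 3)*(p + 4)^3*(p)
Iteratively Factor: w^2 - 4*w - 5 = (w - 5)*(w + 1)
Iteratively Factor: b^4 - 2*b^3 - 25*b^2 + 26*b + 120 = (b - 3)*(b^3 + b^2 - 22*b - 40) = (b - 5)*(b - 3)*(b^2 + 6*b + 8) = (b - 5)*(b - 3)*(b + 2)*(b + 4)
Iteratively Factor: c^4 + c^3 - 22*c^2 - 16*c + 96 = (c - 2)*(c^3 + 3*c^2 - 16*c - 48) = (c - 2)*(c + 3)*(c^2 - 16) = (c - 4)*(c - 2)*(c + 3)*(c + 4)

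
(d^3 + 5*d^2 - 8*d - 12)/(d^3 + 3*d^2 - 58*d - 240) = (d^2 - d - 2)/(d^2 - 3*d - 40)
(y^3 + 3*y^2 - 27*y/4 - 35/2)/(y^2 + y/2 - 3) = (4*y^2 + 4*y - 35)/(2*(2*y - 3))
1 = 1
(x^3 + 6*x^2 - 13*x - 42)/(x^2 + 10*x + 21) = (x^2 - x - 6)/(x + 3)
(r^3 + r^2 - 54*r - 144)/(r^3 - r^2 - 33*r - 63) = (r^2 - 2*r - 48)/(r^2 - 4*r - 21)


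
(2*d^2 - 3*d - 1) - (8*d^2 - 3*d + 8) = -6*d^2 - 9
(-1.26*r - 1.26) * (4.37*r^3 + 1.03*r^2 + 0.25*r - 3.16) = -5.5062*r^4 - 6.804*r^3 - 1.6128*r^2 + 3.6666*r + 3.9816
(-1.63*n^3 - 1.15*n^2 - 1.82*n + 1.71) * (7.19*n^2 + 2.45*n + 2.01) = -11.7197*n^5 - 12.262*n^4 - 19.1796*n^3 + 5.5244*n^2 + 0.5313*n + 3.4371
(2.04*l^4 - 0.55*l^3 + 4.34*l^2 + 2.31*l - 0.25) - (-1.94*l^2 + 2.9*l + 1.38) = 2.04*l^4 - 0.55*l^3 + 6.28*l^2 - 0.59*l - 1.63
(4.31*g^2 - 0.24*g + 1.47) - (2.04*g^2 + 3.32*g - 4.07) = 2.27*g^2 - 3.56*g + 5.54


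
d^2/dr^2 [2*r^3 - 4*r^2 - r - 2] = 12*r - 8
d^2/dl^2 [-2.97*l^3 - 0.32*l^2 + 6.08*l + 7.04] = -17.82*l - 0.64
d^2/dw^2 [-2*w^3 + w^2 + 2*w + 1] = 2 - 12*w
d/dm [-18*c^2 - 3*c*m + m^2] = -3*c + 2*m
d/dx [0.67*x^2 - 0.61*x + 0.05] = 1.34*x - 0.61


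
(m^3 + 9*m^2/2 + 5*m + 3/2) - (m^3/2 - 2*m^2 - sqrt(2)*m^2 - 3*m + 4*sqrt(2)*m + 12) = m^3/2 + sqrt(2)*m^2 + 13*m^2/2 - 4*sqrt(2)*m + 8*m - 21/2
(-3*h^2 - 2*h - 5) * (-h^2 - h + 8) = 3*h^4 + 5*h^3 - 17*h^2 - 11*h - 40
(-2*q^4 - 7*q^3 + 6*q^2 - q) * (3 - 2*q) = 4*q^5 + 8*q^4 - 33*q^3 + 20*q^2 - 3*q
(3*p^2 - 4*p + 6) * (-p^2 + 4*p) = -3*p^4 + 16*p^3 - 22*p^2 + 24*p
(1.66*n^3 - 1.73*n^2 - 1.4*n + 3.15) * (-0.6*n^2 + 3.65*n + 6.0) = -0.996*n^5 + 7.097*n^4 + 4.4855*n^3 - 17.38*n^2 + 3.0975*n + 18.9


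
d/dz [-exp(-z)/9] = exp(-z)/9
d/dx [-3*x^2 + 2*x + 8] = 2 - 6*x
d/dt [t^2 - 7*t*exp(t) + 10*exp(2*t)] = -7*t*exp(t) + 2*t + 20*exp(2*t) - 7*exp(t)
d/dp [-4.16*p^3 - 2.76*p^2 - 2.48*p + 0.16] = -12.48*p^2 - 5.52*p - 2.48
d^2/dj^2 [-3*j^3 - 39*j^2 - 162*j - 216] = -18*j - 78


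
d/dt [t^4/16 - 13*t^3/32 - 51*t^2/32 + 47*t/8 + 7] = t^3/4 - 39*t^2/32 - 51*t/16 + 47/8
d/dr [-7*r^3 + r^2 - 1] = r*(2 - 21*r)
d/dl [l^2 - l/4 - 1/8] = 2*l - 1/4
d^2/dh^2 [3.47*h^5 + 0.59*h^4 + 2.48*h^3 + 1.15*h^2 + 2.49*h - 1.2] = 69.4*h^3 + 7.08*h^2 + 14.88*h + 2.3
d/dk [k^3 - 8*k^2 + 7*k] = 3*k^2 - 16*k + 7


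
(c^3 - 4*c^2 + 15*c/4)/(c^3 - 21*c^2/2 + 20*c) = (c - 3/2)/(c - 8)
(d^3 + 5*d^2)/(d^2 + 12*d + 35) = d^2/(d + 7)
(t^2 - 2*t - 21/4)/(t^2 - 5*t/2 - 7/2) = (t + 3/2)/(t + 1)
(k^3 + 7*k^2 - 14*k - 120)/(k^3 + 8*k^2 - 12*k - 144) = (k + 5)/(k + 6)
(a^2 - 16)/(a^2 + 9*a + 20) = (a - 4)/(a + 5)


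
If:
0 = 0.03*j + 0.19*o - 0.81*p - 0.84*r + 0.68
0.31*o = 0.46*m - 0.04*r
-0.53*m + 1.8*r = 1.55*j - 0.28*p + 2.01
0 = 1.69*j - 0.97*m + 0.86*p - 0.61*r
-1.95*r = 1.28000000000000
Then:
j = -1.46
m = -1.18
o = -1.67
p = 1.08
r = -0.66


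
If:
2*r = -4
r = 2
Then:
No Solution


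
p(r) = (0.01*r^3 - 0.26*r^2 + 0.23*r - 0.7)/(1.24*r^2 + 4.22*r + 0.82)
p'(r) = (-2.48*r - 4.22)*(0.01*r^3 - 0.26*r^2 + 0.23*r - 0.7)/(1.24*r^2 + 4.22*r + 0.82)^2 + (0.03*r^2 - 0.52*r + 0.23)/(1.24*r^2 + 4.22*r + 0.82)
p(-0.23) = 9.02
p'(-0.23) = 383.16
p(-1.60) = 0.64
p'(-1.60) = -0.35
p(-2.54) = 1.65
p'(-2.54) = -2.72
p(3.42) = -0.09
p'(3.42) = -0.00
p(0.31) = -0.29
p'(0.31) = 0.68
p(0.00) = -0.85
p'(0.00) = 4.67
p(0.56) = -0.18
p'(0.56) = 0.27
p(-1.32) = 0.57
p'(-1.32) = -0.17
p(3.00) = -0.08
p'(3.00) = -0.00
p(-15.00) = -0.45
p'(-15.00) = 0.00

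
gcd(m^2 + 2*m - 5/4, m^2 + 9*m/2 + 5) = m + 5/2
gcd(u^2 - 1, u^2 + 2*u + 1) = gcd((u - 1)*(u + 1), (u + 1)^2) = u + 1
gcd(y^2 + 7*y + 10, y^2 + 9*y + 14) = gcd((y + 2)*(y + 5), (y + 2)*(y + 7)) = y + 2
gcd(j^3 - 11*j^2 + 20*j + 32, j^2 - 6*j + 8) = j - 4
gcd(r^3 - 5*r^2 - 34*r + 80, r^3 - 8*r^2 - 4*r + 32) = r^2 - 10*r + 16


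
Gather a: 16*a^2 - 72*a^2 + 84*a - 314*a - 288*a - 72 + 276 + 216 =-56*a^2 - 518*a + 420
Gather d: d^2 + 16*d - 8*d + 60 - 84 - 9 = d^2 + 8*d - 33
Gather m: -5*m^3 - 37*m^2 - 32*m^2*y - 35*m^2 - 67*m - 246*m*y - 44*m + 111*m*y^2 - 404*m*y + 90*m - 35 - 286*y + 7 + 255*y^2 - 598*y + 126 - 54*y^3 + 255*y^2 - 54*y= -5*m^3 + m^2*(-32*y - 72) + m*(111*y^2 - 650*y - 21) - 54*y^3 + 510*y^2 - 938*y + 98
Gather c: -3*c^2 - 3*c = -3*c^2 - 3*c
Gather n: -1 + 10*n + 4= 10*n + 3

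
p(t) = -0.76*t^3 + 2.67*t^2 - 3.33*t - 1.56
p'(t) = -2.28*t^2 + 5.34*t - 3.33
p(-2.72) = 42.55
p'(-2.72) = -34.72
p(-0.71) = 2.42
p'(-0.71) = -8.27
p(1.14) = -3.01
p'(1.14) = -0.21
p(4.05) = -21.74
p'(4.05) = -19.10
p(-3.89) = 96.53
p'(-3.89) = -58.60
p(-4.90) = 168.28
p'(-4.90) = -84.24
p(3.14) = -9.22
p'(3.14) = -9.04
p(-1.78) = 17.11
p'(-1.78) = -20.06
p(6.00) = -89.58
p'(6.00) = -53.37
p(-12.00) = 1736.16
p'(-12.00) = -395.73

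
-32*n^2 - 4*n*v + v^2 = (-8*n + v)*(4*n + v)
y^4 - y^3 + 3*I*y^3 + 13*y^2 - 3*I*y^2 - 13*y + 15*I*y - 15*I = (y - 1)*(y - 3*I)*(y + I)*(y + 5*I)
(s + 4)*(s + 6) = s^2 + 10*s + 24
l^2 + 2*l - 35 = (l - 5)*(l + 7)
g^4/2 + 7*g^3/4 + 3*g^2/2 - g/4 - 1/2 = (g/2 + 1/2)*(g - 1/2)*(g + 1)*(g + 2)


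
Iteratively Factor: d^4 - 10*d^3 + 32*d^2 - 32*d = (d - 4)*(d^3 - 6*d^2 + 8*d) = (d - 4)*(d - 2)*(d^2 - 4*d) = d*(d - 4)*(d - 2)*(d - 4)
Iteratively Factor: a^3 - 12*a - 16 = (a + 2)*(a^2 - 2*a - 8) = (a - 4)*(a + 2)*(a + 2)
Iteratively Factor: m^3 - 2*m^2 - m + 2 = (m - 1)*(m^2 - m - 2) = (m - 2)*(m - 1)*(m + 1)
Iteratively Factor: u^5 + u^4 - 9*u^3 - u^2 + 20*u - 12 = (u - 1)*(u^4 + 2*u^3 - 7*u^2 - 8*u + 12) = (u - 2)*(u - 1)*(u^3 + 4*u^2 + u - 6) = (u - 2)*(u - 1)*(u + 3)*(u^2 + u - 2) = (u - 2)*(u - 1)^2*(u + 3)*(u + 2)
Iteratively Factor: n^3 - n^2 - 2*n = (n + 1)*(n^2 - 2*n) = (n - 2)*(n + 1)*(n)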